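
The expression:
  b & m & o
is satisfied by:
  {m: True, b: True, o: True}


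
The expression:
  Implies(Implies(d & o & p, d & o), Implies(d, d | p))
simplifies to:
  True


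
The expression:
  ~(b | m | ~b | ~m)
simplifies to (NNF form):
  False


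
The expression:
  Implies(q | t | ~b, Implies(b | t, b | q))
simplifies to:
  b | q | ~t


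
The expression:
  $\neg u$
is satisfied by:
  {u: False}


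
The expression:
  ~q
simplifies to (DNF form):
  ~q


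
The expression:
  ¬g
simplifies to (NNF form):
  ¬g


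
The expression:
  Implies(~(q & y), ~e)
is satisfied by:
  {q: True, y: True, e: False}
  {q: True, y: False, e: False}
  {y: True, q: False, e: False}
  {q: False, y: False, e: False}
  {q: True, e: True, y: True}


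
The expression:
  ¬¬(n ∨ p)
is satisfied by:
  {n: True, p: True}
  {n: True, p: False}
  {p: True, n: False}


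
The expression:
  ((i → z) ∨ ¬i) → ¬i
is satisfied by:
  {z: False, i: False}
  {i: True, z: False}
  {z: True, i: False}


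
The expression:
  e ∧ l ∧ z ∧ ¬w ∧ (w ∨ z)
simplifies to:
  e ∧ l ∧ z ∧ ¬w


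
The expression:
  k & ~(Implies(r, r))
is never true.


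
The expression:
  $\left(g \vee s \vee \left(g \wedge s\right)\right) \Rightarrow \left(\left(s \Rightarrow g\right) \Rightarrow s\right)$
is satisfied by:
  {s: True, g: False}
  {g: False, s: False}
  {g: True, s: True}


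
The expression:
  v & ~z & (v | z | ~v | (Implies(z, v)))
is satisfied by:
  {v: True, z: False}


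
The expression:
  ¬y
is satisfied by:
  {y: False}


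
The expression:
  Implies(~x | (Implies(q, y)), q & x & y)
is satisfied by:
  {x: True, q: True}


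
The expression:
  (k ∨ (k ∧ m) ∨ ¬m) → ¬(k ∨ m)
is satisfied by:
  {k: False}


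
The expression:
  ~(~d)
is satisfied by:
  {d: True}


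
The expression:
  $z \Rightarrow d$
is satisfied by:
  {d: True, z: False}
  {z: False, d: False}
  {z: True, d: True}


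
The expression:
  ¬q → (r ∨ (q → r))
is always true.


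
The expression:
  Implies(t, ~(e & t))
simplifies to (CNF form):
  ~e | ~t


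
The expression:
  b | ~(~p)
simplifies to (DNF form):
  b | p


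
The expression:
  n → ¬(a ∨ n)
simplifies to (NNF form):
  ¬n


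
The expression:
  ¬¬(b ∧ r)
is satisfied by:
  {r: True, b: True}


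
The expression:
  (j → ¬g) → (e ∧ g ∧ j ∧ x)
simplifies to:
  g ∧ j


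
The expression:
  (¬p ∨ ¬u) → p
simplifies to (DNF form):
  p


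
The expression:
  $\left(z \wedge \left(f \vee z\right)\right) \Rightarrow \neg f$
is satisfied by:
  {z: False, f: False}
  {f: True, z: False}
  {z: True, f: False}


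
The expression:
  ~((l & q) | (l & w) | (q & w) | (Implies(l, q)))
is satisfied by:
  {l: True, q: False, w: False}


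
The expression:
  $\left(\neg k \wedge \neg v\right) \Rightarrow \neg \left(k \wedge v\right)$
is always true.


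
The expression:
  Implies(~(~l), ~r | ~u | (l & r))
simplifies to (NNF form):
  True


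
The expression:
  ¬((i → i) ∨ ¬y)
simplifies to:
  False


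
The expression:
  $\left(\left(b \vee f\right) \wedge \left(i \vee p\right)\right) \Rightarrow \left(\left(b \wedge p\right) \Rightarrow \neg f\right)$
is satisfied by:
  {p: False, b: False, f: False}
  {f: True, p: False, b: False}
  {b: True, p: False, f: False}
  {f: True, b: True, p: False}
  {p: True, f: False, b: False}
  {f: True, p: True, b: False}
  {b: True, p: True, f: False}


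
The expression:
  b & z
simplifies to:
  b & z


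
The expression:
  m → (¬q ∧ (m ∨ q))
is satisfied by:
  {m: False, q: False}
  {q: True, m: False}
  {m: True, q: False}


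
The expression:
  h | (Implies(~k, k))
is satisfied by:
  {k: True, h: True}
  {k: True, h: False}
  {h: True, k: False}


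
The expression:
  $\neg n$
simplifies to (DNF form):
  $\neg n$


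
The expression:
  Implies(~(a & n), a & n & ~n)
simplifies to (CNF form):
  a & n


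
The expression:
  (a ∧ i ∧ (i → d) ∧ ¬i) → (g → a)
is always true.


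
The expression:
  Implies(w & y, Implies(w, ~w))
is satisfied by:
  {w: False, y: False}
  {y: True, w: False}
  {w: True, y: False}


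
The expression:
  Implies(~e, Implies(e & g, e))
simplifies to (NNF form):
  True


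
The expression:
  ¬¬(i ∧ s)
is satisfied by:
  {i: True, s: True}


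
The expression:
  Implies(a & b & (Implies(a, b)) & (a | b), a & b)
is always true.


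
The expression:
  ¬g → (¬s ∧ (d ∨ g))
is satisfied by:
  {d: True, g: True, s: False}
  {g: True, s: False, d: False}
  {d: True, g: True, s: True}
  {g: True, s: True, d: False}
  {d: True, s: False, g: False}


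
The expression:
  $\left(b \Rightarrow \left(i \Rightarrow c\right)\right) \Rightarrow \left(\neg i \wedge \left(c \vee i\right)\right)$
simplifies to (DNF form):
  $\left(c \wedge \neg c\right) \vee \left(c \wedge \neg i\right) \vee \left(b \wedge c \wedge \neg c\right) \vee \left(b \wedge c \wedge \neg i\right) \vee \left(b \wedge i \wedge \neg c\right) \vee \left(b \wedge i \wedge \neg i\right) \vee \left(c \wedge i \wedge \neg c\right) \vee \left(c \wedge i \wedge \neg i\right)$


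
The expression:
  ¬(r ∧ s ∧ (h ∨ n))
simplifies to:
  (¬h ∧ ¬n) ∨ ¬r ∨ ¬s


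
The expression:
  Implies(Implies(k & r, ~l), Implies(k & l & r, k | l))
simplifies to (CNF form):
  True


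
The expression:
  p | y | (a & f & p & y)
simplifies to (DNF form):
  p | y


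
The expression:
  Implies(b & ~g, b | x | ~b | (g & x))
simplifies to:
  True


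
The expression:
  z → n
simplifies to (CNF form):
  n ∨ ¬z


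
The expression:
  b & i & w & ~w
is never true.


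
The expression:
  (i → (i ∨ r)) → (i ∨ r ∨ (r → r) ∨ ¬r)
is always true.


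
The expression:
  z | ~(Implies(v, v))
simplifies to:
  z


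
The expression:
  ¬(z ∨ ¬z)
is never true.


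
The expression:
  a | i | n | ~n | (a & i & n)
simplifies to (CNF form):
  True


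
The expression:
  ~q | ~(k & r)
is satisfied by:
  {k: False, q: False, r: False}
  {r: True, k: False, q: False}
  {q: True, k: False, r: False}
  {r: True, q: True, k: False}
  {k: True, r: False, q: False}
  {r: True, k: True, q: False}
  {q: True, k: True, r: False}


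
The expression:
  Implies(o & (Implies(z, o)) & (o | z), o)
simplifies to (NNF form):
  True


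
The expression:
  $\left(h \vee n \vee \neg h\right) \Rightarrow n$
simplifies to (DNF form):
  $n$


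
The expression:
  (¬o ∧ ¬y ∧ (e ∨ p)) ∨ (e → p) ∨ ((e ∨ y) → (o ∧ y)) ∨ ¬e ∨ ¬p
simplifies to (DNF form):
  True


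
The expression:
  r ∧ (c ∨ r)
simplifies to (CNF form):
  r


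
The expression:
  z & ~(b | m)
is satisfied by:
  {z: True, b: False, m: False}


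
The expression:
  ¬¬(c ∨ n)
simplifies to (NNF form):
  c ∨ n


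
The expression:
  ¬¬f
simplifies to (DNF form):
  f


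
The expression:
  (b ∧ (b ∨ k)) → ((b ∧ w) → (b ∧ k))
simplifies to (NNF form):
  k ∨ ¬b ∨ ¬w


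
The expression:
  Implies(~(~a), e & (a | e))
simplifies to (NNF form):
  e | ~a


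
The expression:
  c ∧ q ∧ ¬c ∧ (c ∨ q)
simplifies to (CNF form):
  False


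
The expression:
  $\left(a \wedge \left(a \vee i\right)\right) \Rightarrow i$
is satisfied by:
  {i: True, a: False}
  {a: False, i: False}
  {a: True, i: True}


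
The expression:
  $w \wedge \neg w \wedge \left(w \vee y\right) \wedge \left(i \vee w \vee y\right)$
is never true.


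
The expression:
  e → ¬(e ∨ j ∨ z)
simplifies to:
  ¬e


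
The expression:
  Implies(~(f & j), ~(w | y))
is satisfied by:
  {j: True, f: True, w: False, y: False}
  {j: True, w: False, f: False, y: False}
  {f: True, j: False, w: False, y: False}
  {j: False, w: False, f: False, y: False}
  {y: True, j: True, f: True, w: False}
  {j: True, w: True, f: True, y: False}
  {y: True, j: True, w: True, f: True}


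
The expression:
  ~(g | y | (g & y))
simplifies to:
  ~g & ~y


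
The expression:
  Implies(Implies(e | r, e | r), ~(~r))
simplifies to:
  r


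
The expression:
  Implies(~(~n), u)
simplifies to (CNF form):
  u | ~n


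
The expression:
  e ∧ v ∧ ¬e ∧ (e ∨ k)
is never true.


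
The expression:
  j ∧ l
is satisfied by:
  {j: True, l: True}


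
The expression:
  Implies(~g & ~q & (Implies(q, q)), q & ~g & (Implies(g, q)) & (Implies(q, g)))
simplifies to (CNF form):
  g | q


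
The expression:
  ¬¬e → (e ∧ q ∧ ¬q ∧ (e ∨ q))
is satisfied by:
  {e: False}


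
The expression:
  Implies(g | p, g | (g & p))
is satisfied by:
  {g: True, p: False}
  {p: False, g: False}
  {p: True, g: True}


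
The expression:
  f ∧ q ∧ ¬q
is never true.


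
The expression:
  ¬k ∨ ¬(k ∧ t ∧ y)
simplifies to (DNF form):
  ¬k ∨ ¬t ∨ ¬y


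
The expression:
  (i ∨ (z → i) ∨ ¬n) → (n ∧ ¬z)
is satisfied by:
  {n: True, z: False, i: False}
  {i: True, n: True, z: False}
  {z: True, n: True, i: False}


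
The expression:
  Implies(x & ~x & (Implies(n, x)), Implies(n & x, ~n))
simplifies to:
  True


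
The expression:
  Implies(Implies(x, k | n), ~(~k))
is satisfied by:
  {k: True, x: True, n: False}
  {k: True, x: False, n: False}
  {n: True, k: True, x: True}
  {n: True, k: True, x: False}
  {x: True, n: False, k: False}


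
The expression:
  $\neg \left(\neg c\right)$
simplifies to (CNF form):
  $c$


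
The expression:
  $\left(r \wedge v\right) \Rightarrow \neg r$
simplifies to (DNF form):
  $\neg r \vee \neg v$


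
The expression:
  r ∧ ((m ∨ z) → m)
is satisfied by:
  {r: True, m: True, z: False}
  {r: True, m: False, z: False}
  {r: True, z: True, m: True}


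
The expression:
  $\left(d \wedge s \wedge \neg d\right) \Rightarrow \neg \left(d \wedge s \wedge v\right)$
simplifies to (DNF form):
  $\text{True}$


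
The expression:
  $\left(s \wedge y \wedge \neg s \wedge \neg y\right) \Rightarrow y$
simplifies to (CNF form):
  $\text{True}$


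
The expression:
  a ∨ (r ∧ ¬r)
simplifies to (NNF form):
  a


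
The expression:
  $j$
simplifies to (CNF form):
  $j$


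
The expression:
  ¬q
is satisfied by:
  {q: False}


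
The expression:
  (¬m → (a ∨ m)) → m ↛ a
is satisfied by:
  {a: False}


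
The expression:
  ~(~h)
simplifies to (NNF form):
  h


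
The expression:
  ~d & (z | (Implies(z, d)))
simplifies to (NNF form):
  ~d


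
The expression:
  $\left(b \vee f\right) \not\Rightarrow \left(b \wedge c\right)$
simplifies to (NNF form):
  $\left(b \wedge \neg c\right) \vee \left(f \wedge \neg b\right)$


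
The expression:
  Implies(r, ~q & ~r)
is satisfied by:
  {r: False}


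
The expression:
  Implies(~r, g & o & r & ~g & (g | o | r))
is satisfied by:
  {r: True}


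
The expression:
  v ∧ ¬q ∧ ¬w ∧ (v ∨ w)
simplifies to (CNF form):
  v ∧ ¬q ∧ ¬w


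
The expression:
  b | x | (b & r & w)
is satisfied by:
  {b: True, x: True}
  {b: True, x: False}
  {x: True, b: False}


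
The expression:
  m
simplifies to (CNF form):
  m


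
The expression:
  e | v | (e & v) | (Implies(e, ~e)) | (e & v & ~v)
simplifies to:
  True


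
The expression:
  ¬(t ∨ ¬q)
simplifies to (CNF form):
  q ∧ ¬t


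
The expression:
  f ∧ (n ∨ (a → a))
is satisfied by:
  {f: True}


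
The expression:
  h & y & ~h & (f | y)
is never true.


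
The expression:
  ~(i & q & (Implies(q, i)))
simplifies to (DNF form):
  ~i | ~q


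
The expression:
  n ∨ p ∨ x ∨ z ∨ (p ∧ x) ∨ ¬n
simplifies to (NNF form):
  True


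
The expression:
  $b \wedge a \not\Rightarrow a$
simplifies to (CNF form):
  $\text{False}$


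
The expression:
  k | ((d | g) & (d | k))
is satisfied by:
  {d: True, k: True}
  {d: True, k: False}
  {k: True, d: False}


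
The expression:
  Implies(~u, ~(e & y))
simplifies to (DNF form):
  u | ~e | ~y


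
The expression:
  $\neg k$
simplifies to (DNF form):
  $\neg k$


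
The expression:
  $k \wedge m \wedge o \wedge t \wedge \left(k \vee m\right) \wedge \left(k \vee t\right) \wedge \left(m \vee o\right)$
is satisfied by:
  {t: True, m: True, o: True, k: True}


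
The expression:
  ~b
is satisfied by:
  {b: False}


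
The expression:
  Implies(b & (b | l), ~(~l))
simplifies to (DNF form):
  l | ~b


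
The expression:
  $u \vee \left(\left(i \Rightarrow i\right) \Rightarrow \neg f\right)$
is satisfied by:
  {u: True, f: False}
  {f: False, u: False}
  {f: True, u: True}


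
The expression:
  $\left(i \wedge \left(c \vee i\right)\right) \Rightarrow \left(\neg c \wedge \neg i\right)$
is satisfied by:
  {i: False}


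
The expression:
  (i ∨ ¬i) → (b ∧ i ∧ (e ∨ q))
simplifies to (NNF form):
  b ∧ i ∧ (e ∨ q)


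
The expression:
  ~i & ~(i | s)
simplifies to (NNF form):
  ~i & ~s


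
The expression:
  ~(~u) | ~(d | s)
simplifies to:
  u | (~d & ~s)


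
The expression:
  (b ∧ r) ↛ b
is never true.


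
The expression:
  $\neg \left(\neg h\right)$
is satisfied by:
  {h: True}


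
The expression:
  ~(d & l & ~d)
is always true.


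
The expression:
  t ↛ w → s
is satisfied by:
  {s: True, w: True, t: False}
  {s: True, w: False, t: False}
  {w: True, s: False, t: False}
  {s: False, w: False, t: False}
  {s: True, t: True, w: True}
  {s: True, t: True, w: False}
  {t: True, w: True, s: False}


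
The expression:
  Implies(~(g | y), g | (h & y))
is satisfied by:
  {y: True, g: True}
  {y: True, g: False}
  {g: True, y: False}


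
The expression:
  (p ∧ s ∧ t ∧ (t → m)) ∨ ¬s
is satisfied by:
  {p: True, m: True, t: True, s: False}
  {p: True, m: True, t: False, s: False}
  {p: True, t: True, m: False, s: False}
  {p: True, t: False, m: False, s: False}
  {m: True, t: True, p: False, s: False}
  {m: True, p: False, t: False, s: False}
  {m: False, t: True, p: False, s: False}
  {m: False, p: False, t: False, s: False}
  {p: True, s: True, m: True, t: True}


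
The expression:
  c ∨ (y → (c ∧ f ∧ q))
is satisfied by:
  {c: True, y: False}
  {y: False, c: False}
  {y: True, c: True}


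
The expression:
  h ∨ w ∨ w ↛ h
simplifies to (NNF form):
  h ∨ w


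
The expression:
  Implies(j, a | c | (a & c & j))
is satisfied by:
  {a: True, c: True, j: False}
  {a: True, c: False, j: False}
  {c: True, a: False, j: False}
  {a: False, c: False, j: False}
  {j: True, a: True, c: True}
  {j: True, a: True, c: False}
  {j: True, c: True, a: False}


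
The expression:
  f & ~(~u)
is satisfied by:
  {u: True, f: True}


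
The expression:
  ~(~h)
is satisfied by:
  {h: True}


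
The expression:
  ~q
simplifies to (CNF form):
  ~q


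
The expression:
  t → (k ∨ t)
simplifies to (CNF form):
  True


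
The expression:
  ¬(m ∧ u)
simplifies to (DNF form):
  ¬m ∨ ¬u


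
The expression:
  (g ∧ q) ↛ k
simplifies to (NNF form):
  g ∧ q ∧ ¬k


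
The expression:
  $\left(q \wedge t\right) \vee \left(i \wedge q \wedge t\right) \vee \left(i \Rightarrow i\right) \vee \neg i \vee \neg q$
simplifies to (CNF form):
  $\text{True}$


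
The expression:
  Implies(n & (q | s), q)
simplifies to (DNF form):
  q | ~n | ~s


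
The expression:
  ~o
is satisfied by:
  {o: False}


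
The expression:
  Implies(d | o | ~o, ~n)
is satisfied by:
  {n: False}


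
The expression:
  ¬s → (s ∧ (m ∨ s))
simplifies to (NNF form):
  s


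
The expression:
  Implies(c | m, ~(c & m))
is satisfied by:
  {m: False, c: False}
  {c: True, m: False}
  {m: True, c: False}


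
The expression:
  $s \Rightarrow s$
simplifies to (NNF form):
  $\text{True}$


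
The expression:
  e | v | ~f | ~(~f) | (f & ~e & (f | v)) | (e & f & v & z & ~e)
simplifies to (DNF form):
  True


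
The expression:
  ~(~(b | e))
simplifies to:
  b | e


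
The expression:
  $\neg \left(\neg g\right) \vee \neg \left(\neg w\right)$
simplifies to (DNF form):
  $g \vee w$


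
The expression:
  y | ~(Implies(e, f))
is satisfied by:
  {y: True, e: True, f: False}
  {y: True, f: False, e: False}
  {y: True, e: True, f: True}
  {y: True, f: True, e: False}
  {e: True, f: False, y: False}


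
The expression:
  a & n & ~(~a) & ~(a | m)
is never true.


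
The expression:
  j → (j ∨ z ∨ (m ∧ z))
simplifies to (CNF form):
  True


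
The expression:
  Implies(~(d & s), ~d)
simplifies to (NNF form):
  s | ~d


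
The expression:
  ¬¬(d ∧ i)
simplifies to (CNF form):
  d ∧ i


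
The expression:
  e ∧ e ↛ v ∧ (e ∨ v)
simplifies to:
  e ∧ ¬v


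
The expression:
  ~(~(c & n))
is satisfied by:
  {c: True, n: True}


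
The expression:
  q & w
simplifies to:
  q & w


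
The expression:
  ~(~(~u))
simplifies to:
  ~u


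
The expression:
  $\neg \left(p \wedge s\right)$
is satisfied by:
  {s: False, p: False}
  {p: True, s: False}
  {s: True, p: False}


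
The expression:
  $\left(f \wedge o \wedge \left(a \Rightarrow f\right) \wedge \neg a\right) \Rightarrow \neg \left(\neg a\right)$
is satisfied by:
  {a: True, o: False, f: False}
  {o: False, f: False, a: False}
  {f: True, a: True, o: False}
  {f: True, o: False, a: False}
  {a: True, o: True, f: False}
  {o: True, a: False, f: False}
  {f: True, o: True, a: True}


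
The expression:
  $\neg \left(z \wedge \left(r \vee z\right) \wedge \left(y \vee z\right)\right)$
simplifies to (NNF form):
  $\neg z$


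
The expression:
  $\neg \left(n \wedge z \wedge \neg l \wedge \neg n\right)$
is always true.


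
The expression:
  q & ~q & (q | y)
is never true.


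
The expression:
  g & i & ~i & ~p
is never true.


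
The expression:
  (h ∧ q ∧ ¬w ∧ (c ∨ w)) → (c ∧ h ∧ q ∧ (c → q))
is always true.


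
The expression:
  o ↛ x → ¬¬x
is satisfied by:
  {x: True, o: False}
  {o: False, x: False}
  {o: True, x: True}


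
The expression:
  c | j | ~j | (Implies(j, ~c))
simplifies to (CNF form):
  True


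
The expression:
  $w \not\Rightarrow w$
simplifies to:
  $\text{False}$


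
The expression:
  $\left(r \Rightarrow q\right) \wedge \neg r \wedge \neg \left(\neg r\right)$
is never true.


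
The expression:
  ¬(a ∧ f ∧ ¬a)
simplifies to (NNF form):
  True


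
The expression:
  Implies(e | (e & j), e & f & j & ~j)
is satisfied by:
  {e: False}


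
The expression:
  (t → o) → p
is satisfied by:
  {p: True, t: True, o: False}
  {p: True, t: False, o: False}
  {o: True, p: True, t: True}
  {o: True, p: True, t: False}
  {t: True, o: False, p: False}


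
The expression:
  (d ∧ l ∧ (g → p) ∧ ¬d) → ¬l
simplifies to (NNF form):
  True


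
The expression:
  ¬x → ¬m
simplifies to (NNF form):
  x ∨ ¬m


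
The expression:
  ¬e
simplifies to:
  ¬e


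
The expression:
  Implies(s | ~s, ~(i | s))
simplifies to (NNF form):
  ~i & ~s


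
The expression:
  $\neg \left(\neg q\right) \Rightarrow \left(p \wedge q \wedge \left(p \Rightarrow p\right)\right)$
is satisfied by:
  {p: True, q: False}
  {q: False, p: False}
  {q: True, p: True}


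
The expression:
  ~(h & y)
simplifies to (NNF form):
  ~h | ~y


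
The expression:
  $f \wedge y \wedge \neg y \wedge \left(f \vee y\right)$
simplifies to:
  $\text{False}$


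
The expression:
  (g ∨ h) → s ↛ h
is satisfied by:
  {s: True, h: False, g: False}
  {h: False, g: False, s: False}
  {s: True, g: True, h: False}


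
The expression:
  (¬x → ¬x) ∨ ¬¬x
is always true.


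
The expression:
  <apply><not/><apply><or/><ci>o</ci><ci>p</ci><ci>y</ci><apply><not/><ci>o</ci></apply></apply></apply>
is never true.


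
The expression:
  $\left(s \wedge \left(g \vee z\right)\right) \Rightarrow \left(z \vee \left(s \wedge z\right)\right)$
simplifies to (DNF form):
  $z \vee \neg g \vee \neg s$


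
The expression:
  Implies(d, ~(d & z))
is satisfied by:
  {z: False, d: False}
  {d: True, z: False}
  {z: True, d: False}


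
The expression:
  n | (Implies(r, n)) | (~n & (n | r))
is always true.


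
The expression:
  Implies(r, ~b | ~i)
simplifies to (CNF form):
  ~b | ~i | ~r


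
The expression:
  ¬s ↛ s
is always true.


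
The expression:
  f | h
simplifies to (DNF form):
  f | h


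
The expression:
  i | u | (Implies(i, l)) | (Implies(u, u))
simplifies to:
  True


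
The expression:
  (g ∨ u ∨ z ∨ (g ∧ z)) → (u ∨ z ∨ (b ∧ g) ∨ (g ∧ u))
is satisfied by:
  {b: True, z: True, u: True, g: False}
  {b: True, z: True, g: False, u: False}
  {b: True, u: True, g: False, z: False}
  {b: True, g: False, u: False, z: False}
  {z: True, u: True, g: False, b: False}
  {z: True, g: False, u: False, b: False}
  {u: True, z: False, g: False, b: False}
  {z: False, g: False, u: False, b: False}
  {z: True, b: True, g: True, u: True}
  {z: True, b: True, g: True, u: False}
  {b: True, g: True, u: True, z: False}
  {b: True, g: True, z: False, u: False}
  {u: True, g: True, z: True, b: False}
  {g: True, z: True, b: False, u: False}
  {g: True, u: True, b: False, z: False}


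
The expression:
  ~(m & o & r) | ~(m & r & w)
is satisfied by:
  {w: False, m: False, o: False, r: False}
  {r: True, w: False, m: False, o: False}
  {o: True, w: False, m: False, r: False}
  {r: True, o: True, w: False, m: False}
  {m: True, r: False, w: False, o: False}
  {r: True, m: True, w: False, o: False}
  {o: True, m: True, r: False, w: False}
  {r: True, o: True, m: True, w: False}
  {w: True, o: False, m: False, r: False}
  {r: True, w: True, o: False, m: False}
  {o: True, w: True, r: False, m: False}
  {r: True, o: True, w: True, m: False}
  {m: True, w: True, o: False, r: False}
  {r: True, m: True, w: True, o: False}
  {o: True, m: True, w: True, r: False}


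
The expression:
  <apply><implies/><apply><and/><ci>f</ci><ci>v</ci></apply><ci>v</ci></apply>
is always true.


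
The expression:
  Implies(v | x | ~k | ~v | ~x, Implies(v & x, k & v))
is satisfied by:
  {k: True, v: False, x: False}
  {v: False, x: False, k: False}
  {x: True, k: True, v: False}
  {x: True, v: False, k: False}
  {k: True, v: True, x: False}
  {v: True, k: False, x: False}
  {x: True, v: True, k: True}


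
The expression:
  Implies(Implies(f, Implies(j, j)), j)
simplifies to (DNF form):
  j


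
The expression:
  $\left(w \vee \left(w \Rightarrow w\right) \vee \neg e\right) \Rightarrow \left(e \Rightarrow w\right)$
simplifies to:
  $w \vee \neg e$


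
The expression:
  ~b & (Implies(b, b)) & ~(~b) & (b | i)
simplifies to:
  False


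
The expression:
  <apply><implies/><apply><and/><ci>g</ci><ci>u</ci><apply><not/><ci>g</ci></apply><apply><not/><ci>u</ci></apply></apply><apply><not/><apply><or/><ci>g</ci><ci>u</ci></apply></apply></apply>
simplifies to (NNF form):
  <true/>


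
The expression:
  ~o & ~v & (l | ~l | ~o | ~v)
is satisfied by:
  {v: False, o: False}


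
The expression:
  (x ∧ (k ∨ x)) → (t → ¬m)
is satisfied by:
  {m: False, t: False, x: False}
  {x: True, m: False, t: False}
  {t: True, m: False, x: False}
  {x: True, t: True, m: False}
  {m: True, x: False, t: False}
  {x: True, m: True, t: False}
  {t: True, m: True, x: False}


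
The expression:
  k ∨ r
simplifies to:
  k ∨ r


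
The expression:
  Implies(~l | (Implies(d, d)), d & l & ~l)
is never true.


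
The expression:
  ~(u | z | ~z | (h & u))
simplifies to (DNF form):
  False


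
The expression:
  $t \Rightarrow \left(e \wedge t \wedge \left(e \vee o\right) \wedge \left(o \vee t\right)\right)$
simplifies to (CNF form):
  $e \vee \neg t$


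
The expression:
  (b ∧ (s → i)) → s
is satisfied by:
  {s: True, b: False}
  {b: False, s: False}
  {b: True, s: True}


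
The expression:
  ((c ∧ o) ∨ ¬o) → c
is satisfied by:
  {o: True, c: True}
  {o: True, c: False}
  {c: True, o: False}


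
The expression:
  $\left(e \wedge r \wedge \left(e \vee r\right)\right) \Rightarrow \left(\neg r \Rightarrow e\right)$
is always true.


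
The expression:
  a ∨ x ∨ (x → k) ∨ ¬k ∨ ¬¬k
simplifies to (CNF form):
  True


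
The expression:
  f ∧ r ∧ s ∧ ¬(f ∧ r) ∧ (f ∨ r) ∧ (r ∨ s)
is never true.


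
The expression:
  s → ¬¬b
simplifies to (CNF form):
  b ∨ ¬s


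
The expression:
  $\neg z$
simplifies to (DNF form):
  $\neg z$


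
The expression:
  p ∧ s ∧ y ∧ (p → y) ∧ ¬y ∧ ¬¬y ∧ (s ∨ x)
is never true.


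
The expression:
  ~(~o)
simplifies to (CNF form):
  o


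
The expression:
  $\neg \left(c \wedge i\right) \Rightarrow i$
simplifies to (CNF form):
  $i$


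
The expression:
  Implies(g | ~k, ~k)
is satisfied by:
  {g: False, k: False}
  {k: True, g: False}
  {g: True, k: False}


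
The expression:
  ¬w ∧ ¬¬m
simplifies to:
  m ∧ ¬w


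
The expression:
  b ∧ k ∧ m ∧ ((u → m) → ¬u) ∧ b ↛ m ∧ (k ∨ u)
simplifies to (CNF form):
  False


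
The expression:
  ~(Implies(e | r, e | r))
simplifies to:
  False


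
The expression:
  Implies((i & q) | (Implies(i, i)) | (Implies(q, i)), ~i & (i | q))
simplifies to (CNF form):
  q & ~i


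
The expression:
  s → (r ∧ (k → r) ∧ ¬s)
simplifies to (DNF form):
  ¬s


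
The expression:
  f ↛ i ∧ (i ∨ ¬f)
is never true.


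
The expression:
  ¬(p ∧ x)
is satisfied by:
  {p: False, x: False}
  {x: True, p: False}
  {p: True, x: False}


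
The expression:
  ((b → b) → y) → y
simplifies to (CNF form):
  True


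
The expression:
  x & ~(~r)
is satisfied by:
  {r: True, x: True}


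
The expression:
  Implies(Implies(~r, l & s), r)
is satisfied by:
  {r: True, l: False, s: False}
  {l: False, s: False, r: False}
  {r: True, s: True, l: False}
  {s: True, l: False, r: False}
  {r: True, l: True, s: False}
  {l: True, r: False, s: False}
  {r: True, s: True, l: True}


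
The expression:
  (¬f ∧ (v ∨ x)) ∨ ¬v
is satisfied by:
  {v: False, f: False}
  {f: True, v: False}
  {v: True, f: False}


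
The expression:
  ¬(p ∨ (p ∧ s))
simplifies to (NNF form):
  ¬p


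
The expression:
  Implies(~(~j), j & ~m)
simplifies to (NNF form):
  ~j | ~m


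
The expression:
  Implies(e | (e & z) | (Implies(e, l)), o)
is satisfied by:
  {o: True}


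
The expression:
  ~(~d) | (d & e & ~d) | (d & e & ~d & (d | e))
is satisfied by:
  {d: True}


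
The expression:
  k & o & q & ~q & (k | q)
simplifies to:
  False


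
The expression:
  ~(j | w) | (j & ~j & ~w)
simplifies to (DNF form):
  ~j & ~w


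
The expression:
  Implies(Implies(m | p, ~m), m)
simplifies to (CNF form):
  m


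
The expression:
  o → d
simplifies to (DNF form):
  d ∨ ¬o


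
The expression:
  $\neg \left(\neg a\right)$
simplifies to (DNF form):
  $a$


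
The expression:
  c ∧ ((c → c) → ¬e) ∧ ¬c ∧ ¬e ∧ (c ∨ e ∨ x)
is never true.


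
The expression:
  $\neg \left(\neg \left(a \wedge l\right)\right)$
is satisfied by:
  {a: True, l: True}


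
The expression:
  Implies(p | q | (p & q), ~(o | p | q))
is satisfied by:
  {q: False, p: False}


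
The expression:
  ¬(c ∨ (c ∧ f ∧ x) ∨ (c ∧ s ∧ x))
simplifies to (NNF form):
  ¬c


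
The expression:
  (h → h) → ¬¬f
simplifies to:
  f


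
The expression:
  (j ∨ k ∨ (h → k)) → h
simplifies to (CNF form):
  h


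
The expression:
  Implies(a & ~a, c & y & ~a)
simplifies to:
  True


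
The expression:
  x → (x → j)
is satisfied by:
  {j: True, x: False}
  {x: False, j: False}
  {x: True, j: True}


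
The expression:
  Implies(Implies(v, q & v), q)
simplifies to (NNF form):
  q | v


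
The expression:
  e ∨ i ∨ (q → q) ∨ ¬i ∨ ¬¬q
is always true.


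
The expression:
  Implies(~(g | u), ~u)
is always true.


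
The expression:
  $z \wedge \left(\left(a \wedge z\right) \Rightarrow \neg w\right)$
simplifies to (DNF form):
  $\left(z \wedge \neg a\right) \vee \left(z \wedge \neg w\right)$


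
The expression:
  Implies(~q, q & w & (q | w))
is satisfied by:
  {q: True}


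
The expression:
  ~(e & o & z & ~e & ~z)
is always true.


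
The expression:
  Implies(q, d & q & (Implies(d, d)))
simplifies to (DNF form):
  d | ~q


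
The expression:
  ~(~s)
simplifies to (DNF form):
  s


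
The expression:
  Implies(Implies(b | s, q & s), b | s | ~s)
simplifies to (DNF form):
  True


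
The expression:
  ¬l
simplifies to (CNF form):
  ¬l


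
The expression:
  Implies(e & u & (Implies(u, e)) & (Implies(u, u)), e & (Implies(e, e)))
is always true.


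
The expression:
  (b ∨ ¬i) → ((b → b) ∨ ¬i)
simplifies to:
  True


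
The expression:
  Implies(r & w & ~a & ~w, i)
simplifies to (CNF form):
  True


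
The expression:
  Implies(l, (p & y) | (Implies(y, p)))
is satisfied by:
  {p: True, l: False, y: False}
  {l: False, y: False, p: False}
  {y: True, p: True, l: False}
  {y: True, l: False, p: False}
  {p: True, l: True, y: False}
  {l: True, p: False, y: False}
  {y: True, l: True, p: True}


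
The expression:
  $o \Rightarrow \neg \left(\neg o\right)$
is always true.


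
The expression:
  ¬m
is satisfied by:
  {m: False}


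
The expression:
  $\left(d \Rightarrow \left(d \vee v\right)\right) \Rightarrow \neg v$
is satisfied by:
  {v: False}


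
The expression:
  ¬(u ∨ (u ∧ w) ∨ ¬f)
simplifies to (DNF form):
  f ∧ ¬u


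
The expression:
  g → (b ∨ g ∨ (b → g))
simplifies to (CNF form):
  True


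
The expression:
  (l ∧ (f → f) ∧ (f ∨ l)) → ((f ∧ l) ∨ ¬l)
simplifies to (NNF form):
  f ∨ ¬l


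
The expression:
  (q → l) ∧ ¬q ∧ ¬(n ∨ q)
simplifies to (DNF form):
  ¬n ∧ ¬q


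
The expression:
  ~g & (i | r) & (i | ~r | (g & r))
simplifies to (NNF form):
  i & ~g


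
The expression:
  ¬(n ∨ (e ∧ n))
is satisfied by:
  {n: False}


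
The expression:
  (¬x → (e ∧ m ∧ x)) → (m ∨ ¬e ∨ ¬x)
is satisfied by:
  {m: True, e: False, x: False}
  {e: False, x: False, m: False}
  {x: True, m: True, e: False}
  {x: True, e: False, m: False}
  {m: True, e: True, x: False}
  {e: True, m: False, x: False}
  {x: True, e: True, m: True}


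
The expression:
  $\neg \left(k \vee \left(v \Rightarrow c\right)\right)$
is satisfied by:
  {v: True, k: False, c: False}


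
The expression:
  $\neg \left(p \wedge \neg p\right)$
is always true.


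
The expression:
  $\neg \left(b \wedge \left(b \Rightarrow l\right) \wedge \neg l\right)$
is always true.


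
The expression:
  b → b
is always true.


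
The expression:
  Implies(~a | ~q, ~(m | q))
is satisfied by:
  {a: True, m: False, q: False}
  {m: False, q: False, a: False}
  {q: True, a: True, m: False}
  {q: True, m: True, a: True}


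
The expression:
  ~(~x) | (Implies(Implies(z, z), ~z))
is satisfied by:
  {x: True, z: False}
  {z: False, x: False}
  {z: True, x: True}


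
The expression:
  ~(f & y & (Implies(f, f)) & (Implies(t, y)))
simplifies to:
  ~f | ~y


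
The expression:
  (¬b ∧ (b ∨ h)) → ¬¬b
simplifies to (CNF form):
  b ∨ ¬h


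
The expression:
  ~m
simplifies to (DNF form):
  ~m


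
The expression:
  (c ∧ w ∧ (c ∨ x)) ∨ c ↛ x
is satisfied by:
  {c: True, w: True, x: False}
  {c: True, w: False, x: False}
  {c: True, x: True, w: True}


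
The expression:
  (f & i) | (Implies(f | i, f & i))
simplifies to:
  (f & i) | (~f & ~i)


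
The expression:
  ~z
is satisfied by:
  {z: False}


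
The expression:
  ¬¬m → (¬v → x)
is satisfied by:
  {x: True, v: True, m: False}
  {x: True, m: False, v: False}
  {v: True, m: False, x: False}
  {v: False, m: False, x: False}
  {x: True, v: True, m: True}
  {x: True, m: True, v: False}
  {v: True, m: True, x: False}


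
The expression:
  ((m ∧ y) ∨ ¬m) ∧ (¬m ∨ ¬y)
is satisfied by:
  {m: False}


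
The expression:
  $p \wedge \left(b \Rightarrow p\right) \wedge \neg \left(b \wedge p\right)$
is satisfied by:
  {p: True, b: False}


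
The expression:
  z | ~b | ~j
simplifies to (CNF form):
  z | ~b | ~j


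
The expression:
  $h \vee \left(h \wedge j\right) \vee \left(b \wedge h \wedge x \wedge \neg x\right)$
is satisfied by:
  {h: True}


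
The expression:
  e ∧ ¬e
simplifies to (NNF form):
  False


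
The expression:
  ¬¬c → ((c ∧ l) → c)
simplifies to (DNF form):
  True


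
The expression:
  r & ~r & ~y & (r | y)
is never true.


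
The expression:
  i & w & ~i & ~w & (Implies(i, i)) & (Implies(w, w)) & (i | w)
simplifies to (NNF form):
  False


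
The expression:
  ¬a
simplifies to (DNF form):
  ¬a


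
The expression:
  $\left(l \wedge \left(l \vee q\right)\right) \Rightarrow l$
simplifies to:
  $\text{True}$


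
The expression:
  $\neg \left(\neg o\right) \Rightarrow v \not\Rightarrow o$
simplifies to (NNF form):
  $\neg o$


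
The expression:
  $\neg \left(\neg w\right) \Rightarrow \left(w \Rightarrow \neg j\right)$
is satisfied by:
  {w: False, j: False}
  {j: True, w: False}
  {w: True, j: False}


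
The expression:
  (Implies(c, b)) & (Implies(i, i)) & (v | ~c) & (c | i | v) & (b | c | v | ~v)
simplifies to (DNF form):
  (b & v) | (i & ~c) | (v & ~c)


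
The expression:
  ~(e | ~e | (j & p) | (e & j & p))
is never true.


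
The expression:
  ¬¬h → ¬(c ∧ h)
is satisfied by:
  {h: False, c: False}
  {c: True, h: False}
  {h: True, c: False}


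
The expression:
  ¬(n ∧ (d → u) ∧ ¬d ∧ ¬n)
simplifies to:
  True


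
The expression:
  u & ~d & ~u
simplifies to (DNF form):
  False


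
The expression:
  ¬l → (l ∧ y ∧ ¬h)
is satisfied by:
  {l: True}


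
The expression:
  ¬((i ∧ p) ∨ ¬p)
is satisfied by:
  {p: True, i: False}


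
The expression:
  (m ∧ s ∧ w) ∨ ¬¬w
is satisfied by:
  {w: True}


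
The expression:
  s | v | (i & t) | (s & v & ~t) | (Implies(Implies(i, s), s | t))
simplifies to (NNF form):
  i | s | t | v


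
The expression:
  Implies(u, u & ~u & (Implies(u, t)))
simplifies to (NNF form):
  ~u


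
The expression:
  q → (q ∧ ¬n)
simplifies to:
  ¬n ∨ ¬q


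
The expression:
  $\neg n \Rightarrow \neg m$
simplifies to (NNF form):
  $n \vee \neg m$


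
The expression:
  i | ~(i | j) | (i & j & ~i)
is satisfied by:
  {i: True, j: False}
  {j: False, i: False}
  {j: True, i: True}


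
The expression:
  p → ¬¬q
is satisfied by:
  {q: True, p: False}
  {p: False, q: False}
  {p: True, q: True}


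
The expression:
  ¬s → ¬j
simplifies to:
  s ∨ ¬j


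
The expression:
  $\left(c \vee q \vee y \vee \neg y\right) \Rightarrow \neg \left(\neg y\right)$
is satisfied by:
  {y: True}


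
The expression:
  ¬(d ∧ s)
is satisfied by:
  {s: False, d: False}
  {d: True, s: False}
  {s: True, d: False}


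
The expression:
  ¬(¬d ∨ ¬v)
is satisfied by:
  {d: True, v: True}


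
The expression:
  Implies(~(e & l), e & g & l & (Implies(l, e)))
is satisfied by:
  {e: True, l: True}


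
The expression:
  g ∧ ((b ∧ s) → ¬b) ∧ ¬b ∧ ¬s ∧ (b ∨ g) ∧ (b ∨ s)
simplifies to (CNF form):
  False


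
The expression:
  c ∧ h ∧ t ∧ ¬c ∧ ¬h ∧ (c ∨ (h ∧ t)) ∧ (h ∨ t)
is never true.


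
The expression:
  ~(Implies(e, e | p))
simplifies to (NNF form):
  False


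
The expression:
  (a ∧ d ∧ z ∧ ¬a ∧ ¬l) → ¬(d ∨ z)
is always true.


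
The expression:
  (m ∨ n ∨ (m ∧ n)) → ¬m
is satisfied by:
  {m: False}


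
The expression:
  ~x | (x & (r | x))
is always true.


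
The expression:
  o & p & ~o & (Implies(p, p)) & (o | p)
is never true.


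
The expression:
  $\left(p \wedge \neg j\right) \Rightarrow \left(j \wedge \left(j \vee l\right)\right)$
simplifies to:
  $j \vee \neg p$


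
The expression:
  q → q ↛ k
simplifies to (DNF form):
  ¬k ∨ ¬q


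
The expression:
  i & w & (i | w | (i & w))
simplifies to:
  i & w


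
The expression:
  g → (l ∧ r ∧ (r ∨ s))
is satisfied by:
  {l: True, r: True, g: False}
  {l: True, r: False, g: False}
  {r: True, l: False, g: False}
  {l: False, r: False, g: False}
  {l: True, g: True, r: True}


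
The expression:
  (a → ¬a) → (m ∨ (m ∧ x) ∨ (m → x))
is always true.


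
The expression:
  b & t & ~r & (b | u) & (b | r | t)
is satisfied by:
  {t: True, b: True, r: False}


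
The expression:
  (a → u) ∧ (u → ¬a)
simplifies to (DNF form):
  ¬a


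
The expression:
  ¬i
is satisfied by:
  {i: False}


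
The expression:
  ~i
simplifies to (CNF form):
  ~i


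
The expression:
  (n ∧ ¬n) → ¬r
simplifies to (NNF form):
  True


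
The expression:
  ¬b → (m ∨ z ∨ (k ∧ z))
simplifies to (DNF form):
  b ∨ m ∨ z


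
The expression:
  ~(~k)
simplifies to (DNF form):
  k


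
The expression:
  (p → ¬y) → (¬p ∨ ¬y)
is always true.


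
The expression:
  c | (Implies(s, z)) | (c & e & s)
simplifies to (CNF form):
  c | z | ~s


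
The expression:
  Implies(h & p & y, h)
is always true.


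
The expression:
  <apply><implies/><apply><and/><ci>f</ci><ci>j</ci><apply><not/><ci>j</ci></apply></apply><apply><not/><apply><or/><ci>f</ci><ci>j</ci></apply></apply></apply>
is always true.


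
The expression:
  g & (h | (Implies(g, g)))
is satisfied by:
  {g: True}


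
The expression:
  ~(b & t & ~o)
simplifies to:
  o | ~b | ~t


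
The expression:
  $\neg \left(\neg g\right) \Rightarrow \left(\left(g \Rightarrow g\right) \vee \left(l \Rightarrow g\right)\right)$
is always true.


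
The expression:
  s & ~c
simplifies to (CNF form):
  s & ~c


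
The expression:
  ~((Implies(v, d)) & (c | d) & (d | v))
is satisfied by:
  {d: False}
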